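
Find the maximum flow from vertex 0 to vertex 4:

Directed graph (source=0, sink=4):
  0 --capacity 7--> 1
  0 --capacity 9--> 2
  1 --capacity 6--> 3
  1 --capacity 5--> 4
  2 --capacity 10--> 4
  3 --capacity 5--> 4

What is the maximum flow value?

Computing max flow:
  Flow on (0->1): 7/7
  Flow on (0->2): 9/9
  Flow on (1->3): 2/6
  Flow on (1->4): 5/5
  Flow on (2->4): 9/10
  Flow on (3->4): 2/5
Maximum flow = 16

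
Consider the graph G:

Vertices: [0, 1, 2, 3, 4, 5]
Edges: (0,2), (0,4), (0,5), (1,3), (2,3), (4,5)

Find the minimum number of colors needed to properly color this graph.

The graph has a maximum clique of size 3 (lower bound on chromatic number).
A valid 3-coloring: {0: 0, 1: 1, 2: 1, 3: 0, 4: 1, 5: 2}.
Chromatic number = 3.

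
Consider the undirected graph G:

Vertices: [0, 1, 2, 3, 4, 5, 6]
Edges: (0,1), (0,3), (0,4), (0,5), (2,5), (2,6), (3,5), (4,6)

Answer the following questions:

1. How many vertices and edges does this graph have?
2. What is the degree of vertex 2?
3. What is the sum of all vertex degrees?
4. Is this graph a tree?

Count: 7 vertices, 8 edges.
Vertex 2 has neighbors [5, 6], degree = 2.
Handshaking lemma: 2 * 8 = 16.
A tree on 7 vertices has 6 edges. This graph has 8 edges (2 extra). Not a tree.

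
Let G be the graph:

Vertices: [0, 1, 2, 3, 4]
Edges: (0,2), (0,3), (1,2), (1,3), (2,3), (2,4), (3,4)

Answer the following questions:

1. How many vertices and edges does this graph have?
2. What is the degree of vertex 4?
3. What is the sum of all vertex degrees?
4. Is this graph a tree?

Count: 5 vertices, 7 edges.
Vertex 4 has neighbors [2, 3], degree = 2.
Handshaking lemma: 2 * 7 = 14.
A tree on 5 vertices has 4 edges. This graph has 7 edges (3 extra). Not a tree.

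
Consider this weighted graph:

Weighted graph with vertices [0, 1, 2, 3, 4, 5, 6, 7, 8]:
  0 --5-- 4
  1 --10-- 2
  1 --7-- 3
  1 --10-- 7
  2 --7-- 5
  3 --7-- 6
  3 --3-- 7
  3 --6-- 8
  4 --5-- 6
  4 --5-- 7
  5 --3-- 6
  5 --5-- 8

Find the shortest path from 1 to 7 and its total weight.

Using Dijkstra's algorithm from vertex 1:
Shortest path: 1 -> 7
Total weight: 10 = 10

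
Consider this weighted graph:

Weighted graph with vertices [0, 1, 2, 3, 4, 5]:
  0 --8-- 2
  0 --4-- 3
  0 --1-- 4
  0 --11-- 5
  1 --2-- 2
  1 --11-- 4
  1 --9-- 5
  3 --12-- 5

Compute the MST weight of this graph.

Applying Kruskal's algorithm (sort edges by weight, add if no cycle):
  Add (0,4) w=1
  Add (1,2) w=2
  Add (0,3) w=4
  Add (0,2) w=8
  Add (1,5) w=9
  Skip (0,5) w=11 (creates cycle)
  Skip (1,4) w=11 (creates cycle)
  Skip (3,5) w=12 (creates cycle)
MST weight = 24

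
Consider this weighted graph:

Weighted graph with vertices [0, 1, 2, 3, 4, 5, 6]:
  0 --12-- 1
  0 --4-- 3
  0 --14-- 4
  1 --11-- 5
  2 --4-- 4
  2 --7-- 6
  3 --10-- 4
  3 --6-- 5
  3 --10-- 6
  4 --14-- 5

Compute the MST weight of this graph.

Applying Kruskal's algorithm (sort edges by weight, add if no cycle):
  Add (0,3) w=4
  Add (2,4) w=4
  Add (3,5) w=6
  Add (2,6) w=7
  Add (3,4) w=10
  Skip (3,6) w=10 (creates cycle)
  Add (1,5) w=11
  Skip (0,1) w=12 (creates cycle)
  Skip (0,4) w=14 (creates cycle)
  Skip (4,5) w=14 (creates cycle)
MST weight = 42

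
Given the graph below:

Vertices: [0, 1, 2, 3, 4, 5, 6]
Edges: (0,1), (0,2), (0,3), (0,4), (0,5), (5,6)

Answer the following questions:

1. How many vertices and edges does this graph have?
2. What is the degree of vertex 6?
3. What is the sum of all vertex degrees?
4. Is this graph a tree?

Count: 7 vertices, 6 edges.
Vertex 6 has neighbors [5], degree = 1.
Handshaking lemma: 2 * 6 = 12.
A graph is a tree iff it is connected and has exactly n-1 edges. This graph is connected (all 7 vertices in one component) and has 7-1 = 6 edges. It is a tree.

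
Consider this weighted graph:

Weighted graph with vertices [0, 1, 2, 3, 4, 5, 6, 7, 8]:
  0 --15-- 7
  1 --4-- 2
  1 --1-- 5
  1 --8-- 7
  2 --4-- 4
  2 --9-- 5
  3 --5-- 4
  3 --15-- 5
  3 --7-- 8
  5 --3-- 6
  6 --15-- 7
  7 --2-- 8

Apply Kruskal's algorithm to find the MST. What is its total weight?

Applying Kruskal's algorithm (sort edges by weight, add if no cycle):
  Add (1,5) w=1
  Add (7,8) w=2
  Add (5,6) w=3
  Add (1,2) w=4
  Add (2,4) w=4
  Add (3,4) w=5
  Add (3,8) w=7
  Skip (1,7) w=8 (creates cycle)
  Skip (2,5) w=9 (creates cycle)
  Add (0,7) w=15
  Skip (3,5) w=15 (creates cycle)
  Skip (6,7) w=15 (creates cycle)
MST weight = 41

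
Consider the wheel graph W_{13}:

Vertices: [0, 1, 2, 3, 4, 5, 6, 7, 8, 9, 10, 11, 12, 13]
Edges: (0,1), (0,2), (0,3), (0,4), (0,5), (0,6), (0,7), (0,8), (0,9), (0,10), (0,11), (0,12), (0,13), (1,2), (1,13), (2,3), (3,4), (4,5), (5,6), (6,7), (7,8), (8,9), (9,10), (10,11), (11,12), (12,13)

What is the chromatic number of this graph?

W_{13} = C_{13} plus a hub adjacent to every cycle vertex.
The outer cycle needs 3 colors (odd cycle); the hub is adjacent to all of them so needs a fresh color.
Chromatic number = 3 + 1 = 4.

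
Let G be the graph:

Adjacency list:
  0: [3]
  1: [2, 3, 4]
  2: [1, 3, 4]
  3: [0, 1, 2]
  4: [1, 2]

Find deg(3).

Vertex 3 has neighbors [0, 1, 2], so deg(3) = 3.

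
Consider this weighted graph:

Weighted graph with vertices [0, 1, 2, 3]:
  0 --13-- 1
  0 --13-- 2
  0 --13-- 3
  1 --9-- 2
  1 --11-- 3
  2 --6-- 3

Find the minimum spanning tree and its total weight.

Applying Kruskal's algorithm (sort edges by weight, add if no cycle):
  Add (2,3) w=6
  Add (1,2) w=9
  Skip (1,3) w=11 (creates cycle)
  Add (0,2) w=13
  Skip (0,3) w=13 (creates cycle)
  Skip (0,1) w=13 (creates cycle)
MST weight = 28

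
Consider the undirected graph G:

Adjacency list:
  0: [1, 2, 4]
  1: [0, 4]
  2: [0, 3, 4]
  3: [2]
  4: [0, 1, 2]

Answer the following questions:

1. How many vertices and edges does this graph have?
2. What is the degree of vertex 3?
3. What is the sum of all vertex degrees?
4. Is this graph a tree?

Count: 5 vertices, 6 edges.
Vertex 3 has neighbors [2], degree = 1.
Handshaking lemma: 2 * 6 = 12.
A tree on 5 vertices has 4 edges. This graph has 6 edges (2 extra). Not a tree.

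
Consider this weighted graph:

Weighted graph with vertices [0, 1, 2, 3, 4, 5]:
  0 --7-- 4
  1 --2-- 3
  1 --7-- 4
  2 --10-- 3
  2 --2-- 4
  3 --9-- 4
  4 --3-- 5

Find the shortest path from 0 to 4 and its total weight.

Using Dijkstra's algorithm from vertex 0:
Shortest path: 0 -> 4
Total weight: 7 = 7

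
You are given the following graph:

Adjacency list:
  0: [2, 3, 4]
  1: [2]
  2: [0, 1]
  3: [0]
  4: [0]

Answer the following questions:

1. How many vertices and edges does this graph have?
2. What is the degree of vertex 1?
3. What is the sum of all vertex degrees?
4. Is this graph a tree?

Count: 5 vertices, 4 edges.
Vertex 1 has neighbors [2], degree = 1.
Handshaking lemma: 2 * 4 = 8.
A graph is a tree iff it is connected and has exactly n-1 edges. This graph is connected (all 5 vertices in one component) and has 5-1 = 4 edges. It is a tree.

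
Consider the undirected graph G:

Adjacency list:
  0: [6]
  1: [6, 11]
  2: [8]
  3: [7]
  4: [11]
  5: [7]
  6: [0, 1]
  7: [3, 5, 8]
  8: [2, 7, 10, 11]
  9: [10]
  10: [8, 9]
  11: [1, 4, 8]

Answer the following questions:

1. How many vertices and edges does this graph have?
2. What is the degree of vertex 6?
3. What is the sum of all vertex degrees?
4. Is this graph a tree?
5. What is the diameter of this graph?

Count: 12 vertices, 11 edges.
Vertex 6 has neighbors [0, 1], degree = 2.
Handshaking lemma: 2 * 11 = 22.
A graph is a tree iff it is connected and has exactly n-1 edges. This graph is connected (all 12 vertices in one component) and has 12-1 = 11 edges. It is a tree.
Diameter (longest shortest path) = 6.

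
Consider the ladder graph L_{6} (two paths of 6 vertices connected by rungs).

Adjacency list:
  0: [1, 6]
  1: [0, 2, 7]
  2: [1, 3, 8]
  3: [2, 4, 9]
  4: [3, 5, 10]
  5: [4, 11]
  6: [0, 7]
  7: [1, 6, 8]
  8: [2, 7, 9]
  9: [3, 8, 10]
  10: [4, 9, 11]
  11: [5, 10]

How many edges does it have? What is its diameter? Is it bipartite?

Ladder graph L_{6}: 6 rungs + 2 * (6-1) path edges = 6 + 10 = 16 edges.
Diameter = 6.
Ladder graphs are bipartite (alternating coloring along each path).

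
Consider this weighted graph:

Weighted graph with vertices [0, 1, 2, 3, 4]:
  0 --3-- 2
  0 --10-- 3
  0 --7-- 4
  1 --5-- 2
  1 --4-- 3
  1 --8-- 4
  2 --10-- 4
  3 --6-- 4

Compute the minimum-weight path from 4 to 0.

Using Dijkstra's algorithm from vertex 4:
Shortest path: 4 -> 0
Total weight: 7 = 7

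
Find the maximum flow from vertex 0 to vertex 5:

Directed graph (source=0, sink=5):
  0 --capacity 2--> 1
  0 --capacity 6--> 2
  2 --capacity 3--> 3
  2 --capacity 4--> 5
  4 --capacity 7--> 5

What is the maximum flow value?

Computing max flow:
  Flow on (0->2): 4/6
  Flow on (2->5): 4/4
Maximum flow = 4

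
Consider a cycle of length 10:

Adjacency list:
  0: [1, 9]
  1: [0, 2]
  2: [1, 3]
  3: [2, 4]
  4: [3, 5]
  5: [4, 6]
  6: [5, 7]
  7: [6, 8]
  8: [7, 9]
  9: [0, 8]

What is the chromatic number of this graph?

This is an even cycle (C_10). Even cycles are bipartite.
Chromatic number = 2.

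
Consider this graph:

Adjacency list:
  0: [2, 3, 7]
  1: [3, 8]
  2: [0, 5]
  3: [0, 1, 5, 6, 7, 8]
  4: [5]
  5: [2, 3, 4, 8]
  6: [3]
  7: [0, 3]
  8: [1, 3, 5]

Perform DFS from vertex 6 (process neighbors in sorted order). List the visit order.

DFS from vertex 6 (neighbors processed in ascending order):
Visit order: 6, 3, 0, 2, 5, 4, 8, 1, 7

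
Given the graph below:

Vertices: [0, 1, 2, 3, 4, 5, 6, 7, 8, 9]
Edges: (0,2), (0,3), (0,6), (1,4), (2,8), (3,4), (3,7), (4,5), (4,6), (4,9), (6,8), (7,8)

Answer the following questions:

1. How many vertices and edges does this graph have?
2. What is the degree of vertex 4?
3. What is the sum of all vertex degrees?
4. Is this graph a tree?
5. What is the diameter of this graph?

Count: 10 vertices, 12 edges.
Vertex 4 has neighbors [1, 3, 5, 6, 9], degree = 5.
Handshaking lemma: 2 * 12 = 24.
A tree on 10 vertices has 9 edges. This graph has 12 edges (3 extra). Not a tree.
Diameter (longest shortest path) = 4.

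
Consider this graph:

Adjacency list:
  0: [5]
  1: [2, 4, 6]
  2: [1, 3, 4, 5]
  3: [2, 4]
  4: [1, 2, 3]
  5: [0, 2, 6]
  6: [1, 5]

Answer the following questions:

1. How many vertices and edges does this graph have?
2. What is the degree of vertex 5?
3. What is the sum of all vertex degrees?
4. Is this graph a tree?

Count: 7 vertices, 9 edges.
Vertex 5 has neighbors [0, 2, 6], degree = 3.
Handshaking lemma: 2 * 9 = 18.
A tree on 7 vertices has 6 edges. This graph has 9 edges (3 extra). Not a tree.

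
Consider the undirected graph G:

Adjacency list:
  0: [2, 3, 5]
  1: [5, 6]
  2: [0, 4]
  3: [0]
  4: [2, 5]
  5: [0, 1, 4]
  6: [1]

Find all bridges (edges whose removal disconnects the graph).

A bridge is an edge whose removal increases the number of connected components.
Bridges found: (0,3), (1,5), (1,6)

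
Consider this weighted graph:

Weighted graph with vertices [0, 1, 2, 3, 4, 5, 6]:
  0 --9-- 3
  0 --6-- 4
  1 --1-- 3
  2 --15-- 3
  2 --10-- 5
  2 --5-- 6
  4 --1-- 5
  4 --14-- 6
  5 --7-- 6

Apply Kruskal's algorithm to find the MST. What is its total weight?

Applying Kruskal's algorithm (sort edges by weight, add if no cycle):
  Add (1,3) w=1
  Add (4,5) w=1
  Add (2,6) w=5
  Add (0,4) w=6
  Add (5,6) w=7
  Add (0,3) w=9
  Skip (2,5) w=10 (creates cycle)
  Skip (4,6) w=14 (creates cycle)
  Skip (2,3) w=15 (creates cycle)
MST weight = 29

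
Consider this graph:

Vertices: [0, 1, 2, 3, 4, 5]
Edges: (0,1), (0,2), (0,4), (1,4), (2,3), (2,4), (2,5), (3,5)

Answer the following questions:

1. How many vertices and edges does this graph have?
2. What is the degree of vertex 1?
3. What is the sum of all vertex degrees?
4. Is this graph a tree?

Count: 6 vertices, 8 edges.
Vertex 1 has neighbors [0, 4], degree = 2.
Handshaking lemma: 2 * 8 = 16.
A tree on 6 vertices has 5 edges. This graph has 8 edges (3 extra). Not a tree.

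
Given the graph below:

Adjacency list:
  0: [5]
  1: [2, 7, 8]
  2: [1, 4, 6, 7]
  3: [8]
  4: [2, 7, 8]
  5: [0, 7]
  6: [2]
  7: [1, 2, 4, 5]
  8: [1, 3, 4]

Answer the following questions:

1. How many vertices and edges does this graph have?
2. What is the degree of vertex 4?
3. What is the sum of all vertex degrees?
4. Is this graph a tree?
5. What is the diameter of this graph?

Count: 9 vertices, 11 edges.
Vertex 4 has neighbors [2, 7, 8], degree = 3.
Handshaking lemma: 2 * 11 = 22.
A tree on 9 vertices has 8 edges. This graph has 11 edges (3 extra). Not a tree.
Diameter (longest shortest path) = 5.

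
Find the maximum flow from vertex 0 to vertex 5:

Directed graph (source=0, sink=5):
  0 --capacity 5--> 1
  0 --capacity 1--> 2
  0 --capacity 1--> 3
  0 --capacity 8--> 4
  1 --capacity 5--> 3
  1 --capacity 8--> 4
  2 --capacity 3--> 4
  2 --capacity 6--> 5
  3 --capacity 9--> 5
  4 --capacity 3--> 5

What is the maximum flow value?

Computing max flow:
  Flow on (0->1): 5/5
  Flow on (0->2): 1/1
  Flow on (0->3): 1/1
  Flow on (0->4): 3/8
  Flow on (1->3): 5/5
  Flow on (2->5): 1/6
  Flow on (3->5): 6/9
  Flow on (4->5): 3/3
Maximum flow = 10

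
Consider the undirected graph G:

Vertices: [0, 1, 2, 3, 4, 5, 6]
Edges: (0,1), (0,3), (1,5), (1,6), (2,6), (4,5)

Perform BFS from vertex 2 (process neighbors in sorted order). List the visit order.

BFS from vertex 2 (neighbors processed in ascending order):
Visit order: 2, 6, 1, 0, 5, 3, 4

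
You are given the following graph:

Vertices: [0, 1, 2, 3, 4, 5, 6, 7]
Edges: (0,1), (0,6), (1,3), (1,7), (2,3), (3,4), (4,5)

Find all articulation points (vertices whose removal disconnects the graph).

An articulation point is a vertex whose removal disconnects the graph.
Articulation points: [0, 1, 3, 4]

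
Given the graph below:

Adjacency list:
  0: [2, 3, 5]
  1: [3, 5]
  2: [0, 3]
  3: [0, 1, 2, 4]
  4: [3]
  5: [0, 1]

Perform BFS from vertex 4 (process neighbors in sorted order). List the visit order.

BFS from vertex 4 (neighbors processed in ascending order):
Visit order: 4, 3, 0, 1, 2, 5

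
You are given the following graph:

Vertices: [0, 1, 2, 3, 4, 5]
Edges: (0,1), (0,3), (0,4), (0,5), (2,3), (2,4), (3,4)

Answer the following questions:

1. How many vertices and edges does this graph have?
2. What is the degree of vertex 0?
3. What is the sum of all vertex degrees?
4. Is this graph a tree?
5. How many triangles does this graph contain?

Count: 6 vertices, 7 edges.
Vertex 0 has neighbors [1, 3, 4, 5], degree = 4.
Handshaking lemma: 2 * 7 = 14.
A tree on 6 vertices has 5 edges. This graph has 7 edges (2 extra). Not a tree.
Number of triangles = 2.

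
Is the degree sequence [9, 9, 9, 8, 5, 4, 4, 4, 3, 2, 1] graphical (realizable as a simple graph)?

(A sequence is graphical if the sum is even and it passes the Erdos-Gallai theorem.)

Sum of degrees = 58. Sum is even but fails Erdos-Gallai. The sequence is NOT graphical.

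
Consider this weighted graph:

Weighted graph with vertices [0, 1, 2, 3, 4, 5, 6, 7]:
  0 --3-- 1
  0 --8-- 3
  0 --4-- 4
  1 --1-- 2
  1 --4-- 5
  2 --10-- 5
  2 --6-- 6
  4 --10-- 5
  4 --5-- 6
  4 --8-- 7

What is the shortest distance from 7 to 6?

Using Dijkstra's algorithm from vertex 7:
Shortest path: 7 -> 4 -> 6
Total weight: 8 + 5 = 13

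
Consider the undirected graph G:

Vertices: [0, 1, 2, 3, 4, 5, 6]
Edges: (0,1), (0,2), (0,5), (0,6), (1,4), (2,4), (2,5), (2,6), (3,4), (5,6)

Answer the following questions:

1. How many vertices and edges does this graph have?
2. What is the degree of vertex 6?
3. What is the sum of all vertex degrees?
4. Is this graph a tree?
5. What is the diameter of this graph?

Count: 7 vertices, 10 edges.
Vertex 6 has neighbors [0, 2, 5], degree = 3.
Handshaking lemma: 2 * 10 = 20.
A tree on 7 vertices has 6 edges. This graph has 10 edges (4 extra). Not a tree.
Diameter (longest shortest path) = 3.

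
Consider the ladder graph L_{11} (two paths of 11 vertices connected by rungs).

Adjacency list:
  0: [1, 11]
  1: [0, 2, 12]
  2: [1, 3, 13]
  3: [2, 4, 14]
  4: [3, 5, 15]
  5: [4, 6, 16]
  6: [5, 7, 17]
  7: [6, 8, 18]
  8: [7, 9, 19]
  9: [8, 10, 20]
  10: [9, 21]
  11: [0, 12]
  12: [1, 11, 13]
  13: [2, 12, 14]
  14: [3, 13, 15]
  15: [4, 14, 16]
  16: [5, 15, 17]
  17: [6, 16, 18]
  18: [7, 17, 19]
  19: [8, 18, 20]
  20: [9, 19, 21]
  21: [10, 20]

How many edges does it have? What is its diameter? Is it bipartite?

Ladder graph L_{11}: 11 rungs + 2 * (11-1) path edges = 11 + 20 = 31 edges.
Diameter = 11.
Ladder graphs are bipartite (alternating coloring along each path).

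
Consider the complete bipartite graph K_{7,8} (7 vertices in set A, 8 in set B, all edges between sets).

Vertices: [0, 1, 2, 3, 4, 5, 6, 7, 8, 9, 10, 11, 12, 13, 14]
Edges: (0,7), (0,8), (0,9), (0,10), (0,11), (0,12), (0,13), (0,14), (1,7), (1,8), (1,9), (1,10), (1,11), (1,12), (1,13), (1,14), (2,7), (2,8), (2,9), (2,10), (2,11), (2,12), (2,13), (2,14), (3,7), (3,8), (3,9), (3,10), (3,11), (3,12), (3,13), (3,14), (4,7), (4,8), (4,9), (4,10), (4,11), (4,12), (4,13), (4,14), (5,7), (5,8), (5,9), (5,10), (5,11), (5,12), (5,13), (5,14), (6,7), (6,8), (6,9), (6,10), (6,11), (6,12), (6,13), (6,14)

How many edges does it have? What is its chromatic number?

K_{7,8} has 7 * 8 = 56 edges.
Bipartite graphs have chromatic number 2 (color each partition differently).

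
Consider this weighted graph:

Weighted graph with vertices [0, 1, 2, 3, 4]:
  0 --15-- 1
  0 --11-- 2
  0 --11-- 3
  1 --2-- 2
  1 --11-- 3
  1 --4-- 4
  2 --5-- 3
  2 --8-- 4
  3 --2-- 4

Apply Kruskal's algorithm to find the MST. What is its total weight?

Applying Kruskal's algorithm (sort edges by weight, add if no cycle):
  Add (1,2) w=2
  Add (3,4) w=2
  Add (1,4) w=4
  Skip (2,3) w=5 (creates cycle)
  Skip (2,4) w=8 (creates cycle)
  Add (0,3) w=11
  Skip (0,2) w=11 (creates cycle)
  Skip (1,3) w=11 (creates cycle)
  Skip (0,1) w=15 (creates cycle)
MST weight = 19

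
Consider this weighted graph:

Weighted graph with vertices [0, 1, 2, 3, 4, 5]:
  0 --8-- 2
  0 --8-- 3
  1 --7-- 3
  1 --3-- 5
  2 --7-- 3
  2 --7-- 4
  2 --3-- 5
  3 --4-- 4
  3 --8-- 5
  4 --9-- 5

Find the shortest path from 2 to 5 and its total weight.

Using Dijkstra's algorithm from vertex 2:
Shortest path: 2 -> 5
Total weight: 3 = 3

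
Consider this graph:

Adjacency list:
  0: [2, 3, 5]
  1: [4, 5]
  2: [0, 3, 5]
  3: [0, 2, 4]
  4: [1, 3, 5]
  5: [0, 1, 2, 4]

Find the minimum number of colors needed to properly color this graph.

The graph has a maximum clique of size 3 (lower bound on chromatic number).
A valid 3-coloring: {0: 1, 1: 2, 2: 2, 3: 0, 4: 1, 5: 0}.
Chromatic number = 3.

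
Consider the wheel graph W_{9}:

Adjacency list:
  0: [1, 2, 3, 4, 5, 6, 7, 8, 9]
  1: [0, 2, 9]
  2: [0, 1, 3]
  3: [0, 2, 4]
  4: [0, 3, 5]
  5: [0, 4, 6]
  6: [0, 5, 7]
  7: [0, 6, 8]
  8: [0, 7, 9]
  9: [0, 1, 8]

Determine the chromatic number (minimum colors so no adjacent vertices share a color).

W_{9} = C_{9} plus a hub adjacent to every cycle vertex.
The outer cycle needs 3 colors (odd cycle); the hub is adjacent to all of them so needs a fresh color.
Chromatic number = 3 + 1 = 4.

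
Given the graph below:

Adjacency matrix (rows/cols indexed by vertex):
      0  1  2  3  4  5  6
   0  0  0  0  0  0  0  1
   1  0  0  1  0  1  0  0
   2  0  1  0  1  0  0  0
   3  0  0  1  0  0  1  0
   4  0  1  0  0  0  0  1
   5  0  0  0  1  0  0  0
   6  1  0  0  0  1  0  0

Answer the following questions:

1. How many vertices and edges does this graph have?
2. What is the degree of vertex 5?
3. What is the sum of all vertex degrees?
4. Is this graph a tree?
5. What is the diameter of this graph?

Count: 7 vertices, 6 edges.
Vertex 5 has neighbors [3], degree = 1.
Handshaking lemma: 2 * 6 = 12.
A graph is a tree iff it is connected and has exactly n-1 edges. This graph is connected (all 7 vertices in one component) and has 7-1 = 6 edges. It is a tree.
Diameter (longest shortest path) = 6.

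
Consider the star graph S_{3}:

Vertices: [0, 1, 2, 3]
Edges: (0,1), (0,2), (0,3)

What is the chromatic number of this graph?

S_{3} has one hub adjacent to 3 leaves; leaves are pairwise non-adjacent.
Color the hub 0 and every leaf 1.
Chromatic number = 2.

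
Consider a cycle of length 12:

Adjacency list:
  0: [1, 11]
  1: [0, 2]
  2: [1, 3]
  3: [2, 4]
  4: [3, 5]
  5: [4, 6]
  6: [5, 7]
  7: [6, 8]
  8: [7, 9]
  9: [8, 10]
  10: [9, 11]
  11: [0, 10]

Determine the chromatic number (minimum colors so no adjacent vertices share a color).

This is an even cycle (C_12). Even cycles are bipartite.
Chromatic number = 2.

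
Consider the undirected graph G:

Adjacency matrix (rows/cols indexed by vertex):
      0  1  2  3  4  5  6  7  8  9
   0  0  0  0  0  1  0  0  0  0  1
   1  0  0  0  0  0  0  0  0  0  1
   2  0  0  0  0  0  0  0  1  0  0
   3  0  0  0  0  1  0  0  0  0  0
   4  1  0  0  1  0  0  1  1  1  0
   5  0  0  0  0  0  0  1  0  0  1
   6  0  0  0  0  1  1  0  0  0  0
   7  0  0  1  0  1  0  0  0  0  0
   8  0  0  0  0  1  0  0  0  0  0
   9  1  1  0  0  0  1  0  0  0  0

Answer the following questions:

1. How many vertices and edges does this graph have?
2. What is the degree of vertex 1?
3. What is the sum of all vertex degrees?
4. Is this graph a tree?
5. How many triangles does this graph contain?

Count: 10 vertices, 10 edges.
Vertex 1 has neighbors [9], degree = 1.
Handshaking lemma: 2 * 10 = 20.
A tree on 10 vertices has 9 edges. This graph has 10 edges (1 extra). Not a tree.
Number of triangles = 0.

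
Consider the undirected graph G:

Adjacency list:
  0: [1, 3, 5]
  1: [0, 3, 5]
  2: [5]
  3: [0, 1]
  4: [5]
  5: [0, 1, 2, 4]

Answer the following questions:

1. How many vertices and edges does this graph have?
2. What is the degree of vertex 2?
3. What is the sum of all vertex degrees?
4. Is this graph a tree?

Count: 6 vertices, 7 edges.
Vertex 2 has neighbors [5], degree = 1.
Handshaking lemma: 2 * 7 = 14.
A tree on 6 vertices has 5 edges. This graph has 7 edges (2 extra). Not a tree.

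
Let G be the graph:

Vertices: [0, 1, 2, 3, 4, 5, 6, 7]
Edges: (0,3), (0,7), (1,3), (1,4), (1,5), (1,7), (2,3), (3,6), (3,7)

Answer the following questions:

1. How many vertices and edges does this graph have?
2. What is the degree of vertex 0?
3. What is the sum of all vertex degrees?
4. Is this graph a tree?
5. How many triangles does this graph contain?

Count: 8 vertices, 9 edges.
Vertex 0 has neighbors [3, 7], degree = 2.
Handshaking lemma: 2 * 9 = 18.
A tree on 8 vertices has 7 edges. This graph has 9 edges (2 extra). Not a tree.
Number of triangles = 2.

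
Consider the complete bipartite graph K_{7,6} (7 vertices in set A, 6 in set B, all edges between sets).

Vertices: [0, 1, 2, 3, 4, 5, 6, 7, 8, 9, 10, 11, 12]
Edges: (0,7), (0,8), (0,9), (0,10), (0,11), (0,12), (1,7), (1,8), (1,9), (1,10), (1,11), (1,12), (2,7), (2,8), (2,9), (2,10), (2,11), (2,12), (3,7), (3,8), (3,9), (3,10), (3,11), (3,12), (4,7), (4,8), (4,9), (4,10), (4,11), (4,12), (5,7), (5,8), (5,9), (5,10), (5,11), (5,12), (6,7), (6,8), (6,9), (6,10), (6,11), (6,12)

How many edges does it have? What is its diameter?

K_{7,6} has 7 * 6 = 42 edges.
Any vertex reaches any opposite-side vertex in 1 step; same-side vertices reach in 2 steps via any opposite-side vertex.
Diameter = 2.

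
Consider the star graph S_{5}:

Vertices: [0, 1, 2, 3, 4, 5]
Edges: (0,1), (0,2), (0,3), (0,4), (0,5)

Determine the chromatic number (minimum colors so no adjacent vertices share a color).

S_{5} has one hub adjacent to 5 leaves; leaves are pairwise non-adjacent.
Color the hub 0 and every leaf 1.
Chromatic number = 2.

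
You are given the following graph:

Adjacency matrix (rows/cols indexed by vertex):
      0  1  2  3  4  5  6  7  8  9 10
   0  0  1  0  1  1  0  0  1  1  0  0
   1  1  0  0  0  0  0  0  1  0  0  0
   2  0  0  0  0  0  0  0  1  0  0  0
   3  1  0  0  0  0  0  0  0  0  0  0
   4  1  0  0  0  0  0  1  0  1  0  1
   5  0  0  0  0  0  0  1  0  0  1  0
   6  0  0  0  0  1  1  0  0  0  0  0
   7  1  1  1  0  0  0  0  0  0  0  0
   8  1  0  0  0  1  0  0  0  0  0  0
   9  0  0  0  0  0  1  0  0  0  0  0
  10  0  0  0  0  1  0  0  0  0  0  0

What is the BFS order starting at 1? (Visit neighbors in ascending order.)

BFS from vertex 1 (neighbors processed in ascending order):
Visit order: 1, 0, 7, 3, 4, 8, 2, 6, 10, 5, 9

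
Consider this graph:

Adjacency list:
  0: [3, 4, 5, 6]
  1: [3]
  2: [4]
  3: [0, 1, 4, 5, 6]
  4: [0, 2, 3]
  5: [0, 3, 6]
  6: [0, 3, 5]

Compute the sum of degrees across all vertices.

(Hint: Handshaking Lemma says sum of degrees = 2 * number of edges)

Count edges: 10 edges.
By Handshaking Lemma: sum of degrees = 2 * 10 = 20.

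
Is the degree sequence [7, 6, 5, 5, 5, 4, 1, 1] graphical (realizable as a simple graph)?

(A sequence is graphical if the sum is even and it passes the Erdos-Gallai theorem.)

Sum of degrees = 34. Sum is even but fails Erdos-Gallai. The sequence is NOT graphical.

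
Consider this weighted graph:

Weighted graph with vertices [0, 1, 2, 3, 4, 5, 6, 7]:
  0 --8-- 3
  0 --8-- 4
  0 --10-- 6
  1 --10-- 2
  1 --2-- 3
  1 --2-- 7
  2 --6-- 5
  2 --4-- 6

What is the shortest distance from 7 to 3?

Using Dijkstra's algorithm from vertex 7:
Shortest path: 7 -> 1 -> 3
Total weight: 2 + 2 = 4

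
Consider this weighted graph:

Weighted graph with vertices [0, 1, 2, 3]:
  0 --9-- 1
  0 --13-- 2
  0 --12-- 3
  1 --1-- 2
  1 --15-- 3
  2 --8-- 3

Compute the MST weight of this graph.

Applying Kruskal's algorithm (sort edges by weight, add if no cycle):
  Add (1,2) w=1
  Add (2,3) w=8
  Add (0,1) w=9
  Skip (0,3) w=12 (creates cycle)
  Skip (0,2) w=13 (creates cycle)
  Skip (1,3) w=15 (creates cycle)
MST weight = 18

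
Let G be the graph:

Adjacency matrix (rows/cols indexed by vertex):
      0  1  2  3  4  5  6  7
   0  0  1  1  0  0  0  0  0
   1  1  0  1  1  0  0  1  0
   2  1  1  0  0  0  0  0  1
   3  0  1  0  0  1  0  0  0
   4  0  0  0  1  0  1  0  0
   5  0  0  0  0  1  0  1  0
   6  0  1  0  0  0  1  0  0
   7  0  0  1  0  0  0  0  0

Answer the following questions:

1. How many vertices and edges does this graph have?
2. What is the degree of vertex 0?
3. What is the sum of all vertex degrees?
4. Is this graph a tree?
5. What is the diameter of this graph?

Count: 8 vertices, 9 edges.
Vertex 0 has neighbors [1, 2], degree = 2.
Handshaking lemma: 2 * 9 = 18.
A tree on 8 vertices has 7 edges. This graph has 9 edges (2 extra). Not a tree.
Diameter (longest shortest path) = 4.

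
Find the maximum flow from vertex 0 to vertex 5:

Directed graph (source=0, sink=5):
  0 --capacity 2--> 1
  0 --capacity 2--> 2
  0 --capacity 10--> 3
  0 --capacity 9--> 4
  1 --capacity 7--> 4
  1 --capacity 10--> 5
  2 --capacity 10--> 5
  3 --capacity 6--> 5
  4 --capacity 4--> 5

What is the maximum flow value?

Computing max flow:
  Flow on (0->1): 2/2
  Flow on (0->2): 2/2
  Flow on (0->3): 6/10
  Flow on (0->4): 4/9
  Flow on (1->5): 2/10
  Flow on (2->5): 2/10
  Flow on (3->5): 6/6
  Flow on (4->5): 4/4
Maximum flow = 14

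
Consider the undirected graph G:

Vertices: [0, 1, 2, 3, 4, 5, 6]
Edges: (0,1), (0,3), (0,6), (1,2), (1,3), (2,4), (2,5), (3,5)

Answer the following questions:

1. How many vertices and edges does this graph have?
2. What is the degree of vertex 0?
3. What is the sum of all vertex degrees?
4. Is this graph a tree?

Count: 7 vertices, 8 edges.
Vertex 0 has neighbors [1, 3, 6], degree = 3.
Handshaking lemma: 2 * 8 = 16.
A tree on 7 vertices has 6 edges. This graph has 8 edges (2 extra). Not a tree.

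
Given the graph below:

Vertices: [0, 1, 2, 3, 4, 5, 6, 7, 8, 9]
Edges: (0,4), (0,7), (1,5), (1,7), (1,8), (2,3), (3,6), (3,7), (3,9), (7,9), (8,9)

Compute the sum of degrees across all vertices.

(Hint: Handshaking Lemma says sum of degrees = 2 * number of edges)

Count edges: 11 edges.
By Handshaking Lemma: sum of degrees = 2 * 11 = 22.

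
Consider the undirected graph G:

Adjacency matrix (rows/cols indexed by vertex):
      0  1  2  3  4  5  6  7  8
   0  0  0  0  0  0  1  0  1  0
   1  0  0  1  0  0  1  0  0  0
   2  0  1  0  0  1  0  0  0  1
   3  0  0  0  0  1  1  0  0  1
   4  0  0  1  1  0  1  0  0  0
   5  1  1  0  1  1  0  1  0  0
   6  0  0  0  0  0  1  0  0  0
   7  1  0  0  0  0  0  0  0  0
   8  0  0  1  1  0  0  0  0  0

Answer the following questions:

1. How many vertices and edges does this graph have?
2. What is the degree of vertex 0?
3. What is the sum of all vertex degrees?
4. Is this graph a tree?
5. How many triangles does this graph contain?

Count: 9 vertices, 11 edges.
Vertex 0 has neighbors [5, 7], degree = 2.
Handshaking lemma: 2 * 11 = 22.
A tree on 9 vertices has 8 edges. This graph has 11 edges (3 extra). Not a tree.
Number of triangles = 1.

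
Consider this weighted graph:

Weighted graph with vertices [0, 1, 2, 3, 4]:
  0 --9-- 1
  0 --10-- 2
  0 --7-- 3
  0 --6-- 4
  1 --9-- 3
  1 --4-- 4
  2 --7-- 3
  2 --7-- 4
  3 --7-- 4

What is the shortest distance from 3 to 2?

Using Dijkstra's algorithm from vertex 3:
Shortest path: 3 -> 2
Total weight: 7 = 7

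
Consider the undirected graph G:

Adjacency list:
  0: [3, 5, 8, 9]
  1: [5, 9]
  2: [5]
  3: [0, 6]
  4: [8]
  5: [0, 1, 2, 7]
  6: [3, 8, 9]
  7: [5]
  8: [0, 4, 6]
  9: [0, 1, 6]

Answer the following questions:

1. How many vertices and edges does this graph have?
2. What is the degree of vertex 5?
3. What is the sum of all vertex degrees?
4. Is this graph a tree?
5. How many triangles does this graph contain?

Count: 10 vertices, 12 edges.
Vertex 5 has neighbors [0, 1, 2, 7], degree = 4.
Handshaking lemma: 2 * 12 = 24.
A tree on 10 vertices has 9 edges. This graph has 12 edges (3 extra). Not a tree.
Number of triangles = 0.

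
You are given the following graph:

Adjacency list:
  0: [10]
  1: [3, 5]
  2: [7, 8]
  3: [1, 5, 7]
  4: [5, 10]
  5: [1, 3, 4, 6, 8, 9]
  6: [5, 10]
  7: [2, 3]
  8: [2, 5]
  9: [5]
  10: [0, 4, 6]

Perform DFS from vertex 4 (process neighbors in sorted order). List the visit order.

DFS from vertex 4 (neighbors processed in ascending order):
Visit order: 4, 5, 1, 3, 7, 2, 8, 6, 10, 0, 9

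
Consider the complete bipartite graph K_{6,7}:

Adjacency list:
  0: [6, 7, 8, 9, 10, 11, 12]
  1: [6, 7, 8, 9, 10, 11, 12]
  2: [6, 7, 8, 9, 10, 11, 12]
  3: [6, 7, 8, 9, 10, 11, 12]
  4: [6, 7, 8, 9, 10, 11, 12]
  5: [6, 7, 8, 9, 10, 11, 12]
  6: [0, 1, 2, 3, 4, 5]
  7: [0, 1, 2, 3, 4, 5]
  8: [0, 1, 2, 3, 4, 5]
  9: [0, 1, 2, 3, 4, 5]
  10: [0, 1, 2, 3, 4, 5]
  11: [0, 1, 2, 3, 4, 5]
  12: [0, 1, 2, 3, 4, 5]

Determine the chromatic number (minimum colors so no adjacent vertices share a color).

K_{6,7} is bipartite: vertices split into two independent sets of size 6 and 7.
Color one set 0, the other 1. No adjacent vertices share a color.
Chromatic number = 2.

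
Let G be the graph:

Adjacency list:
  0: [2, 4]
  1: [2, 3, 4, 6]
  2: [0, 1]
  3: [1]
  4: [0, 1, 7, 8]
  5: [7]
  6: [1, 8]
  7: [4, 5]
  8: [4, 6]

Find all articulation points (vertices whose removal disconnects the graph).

An articulation point is a vertex whose removal disconnects the graph.
Articulation points: [1, 4, 7]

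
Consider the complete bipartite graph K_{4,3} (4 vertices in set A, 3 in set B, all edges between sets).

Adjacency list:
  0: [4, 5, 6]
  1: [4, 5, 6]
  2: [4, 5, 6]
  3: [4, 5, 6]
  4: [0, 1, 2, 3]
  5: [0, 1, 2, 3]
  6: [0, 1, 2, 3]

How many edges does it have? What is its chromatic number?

K_{4,3} has 4 * 3 = 12 edges.
Bipartite graphs have chromatic number 2 (color each partition differently).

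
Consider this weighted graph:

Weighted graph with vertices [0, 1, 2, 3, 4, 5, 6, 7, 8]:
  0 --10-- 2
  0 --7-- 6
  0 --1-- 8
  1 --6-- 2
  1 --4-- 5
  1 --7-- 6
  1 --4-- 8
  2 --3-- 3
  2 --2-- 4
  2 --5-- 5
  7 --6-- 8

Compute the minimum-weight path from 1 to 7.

Using Dijkstra's algorithm from vertex 1:
Shortest path: 1 -> 8 -> 7
Total weight: 4 + 6 = 10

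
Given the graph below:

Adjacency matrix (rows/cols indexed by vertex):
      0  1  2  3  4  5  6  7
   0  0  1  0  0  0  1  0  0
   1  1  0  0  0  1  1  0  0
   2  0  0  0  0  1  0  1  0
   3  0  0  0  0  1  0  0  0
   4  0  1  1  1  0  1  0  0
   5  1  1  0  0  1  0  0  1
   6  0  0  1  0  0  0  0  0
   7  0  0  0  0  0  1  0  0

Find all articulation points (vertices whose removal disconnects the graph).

An articulation point is a vertex whose removal disconnects the graph.
Articulation points: [2, 4, 5]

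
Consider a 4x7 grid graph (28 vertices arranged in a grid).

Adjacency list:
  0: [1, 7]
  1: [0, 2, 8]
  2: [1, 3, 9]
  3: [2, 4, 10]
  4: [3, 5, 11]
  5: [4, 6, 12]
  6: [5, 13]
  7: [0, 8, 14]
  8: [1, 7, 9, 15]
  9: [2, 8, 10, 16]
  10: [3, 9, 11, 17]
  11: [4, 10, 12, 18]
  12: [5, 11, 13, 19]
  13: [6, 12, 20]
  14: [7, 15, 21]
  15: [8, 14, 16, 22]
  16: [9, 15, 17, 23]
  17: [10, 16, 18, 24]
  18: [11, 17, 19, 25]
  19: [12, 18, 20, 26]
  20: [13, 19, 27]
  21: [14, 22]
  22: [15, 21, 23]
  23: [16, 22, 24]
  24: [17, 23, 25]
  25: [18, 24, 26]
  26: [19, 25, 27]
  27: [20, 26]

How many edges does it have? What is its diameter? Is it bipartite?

A 4x7 grid has 21 vertical edges and 24 horizontal edges.
Total edges = 21 + 24 = 45.
Diameter = (4-1) + (7-1) = 9 (corner to opposite corner).
Grid graphs are bipartite (checkerboard coloring).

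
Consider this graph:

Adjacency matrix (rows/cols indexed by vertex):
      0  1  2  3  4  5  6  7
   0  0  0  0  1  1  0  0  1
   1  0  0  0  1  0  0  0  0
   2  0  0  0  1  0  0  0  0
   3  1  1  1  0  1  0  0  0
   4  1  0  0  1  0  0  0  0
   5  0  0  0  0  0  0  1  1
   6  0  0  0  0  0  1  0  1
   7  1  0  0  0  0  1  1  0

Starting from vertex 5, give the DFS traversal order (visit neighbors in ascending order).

DFS from vertex 5 (neighbors processed in ascending order):
Visit order: 5, 6, 7, 0, 3, 1, 2, 4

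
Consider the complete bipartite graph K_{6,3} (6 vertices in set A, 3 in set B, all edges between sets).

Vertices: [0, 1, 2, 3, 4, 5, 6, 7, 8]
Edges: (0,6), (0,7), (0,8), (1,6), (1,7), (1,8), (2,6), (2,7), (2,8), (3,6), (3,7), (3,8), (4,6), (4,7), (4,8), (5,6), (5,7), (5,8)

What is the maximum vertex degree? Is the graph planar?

Set-A vertices have degree 3; set-B vertices have degree 6. Maximum degree = max(6,3) = 6.
K_{6,3} contains K_{3,3} as a subgraph (since both sides have >= 3 vertices); by Kuratowski's theorem it is not planar.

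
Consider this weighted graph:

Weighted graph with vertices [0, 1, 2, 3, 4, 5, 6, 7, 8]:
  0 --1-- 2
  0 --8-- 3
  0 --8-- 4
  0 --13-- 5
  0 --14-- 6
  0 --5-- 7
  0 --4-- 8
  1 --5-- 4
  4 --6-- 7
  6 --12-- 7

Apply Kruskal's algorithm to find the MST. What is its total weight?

Applying Kruskal's algorithm (sort edges by weight, add if no cycle):
  Add (0,2) w=1
  Add (0,8) w=4
  Add (0,7) w=5
  Add (1,4) w=5
  Add (4,7) w=6
  Add (0,3) w=8
  Skip (0,4) w=8 (creates cycle)
  Add (6,7) w=12
  Add (0,5) w=13
  Skip (0,6) w=14 (creates cycle)
MST weight = 54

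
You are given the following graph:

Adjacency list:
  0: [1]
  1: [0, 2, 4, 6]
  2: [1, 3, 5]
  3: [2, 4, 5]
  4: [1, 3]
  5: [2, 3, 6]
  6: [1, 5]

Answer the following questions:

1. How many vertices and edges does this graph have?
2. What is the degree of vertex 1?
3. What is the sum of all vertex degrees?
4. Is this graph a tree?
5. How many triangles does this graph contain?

Count: 7 vertices, 9 edges.
Vertex 1 has neighbors [0, 2, 4, 6], degree = 4.
Handshaking lemma: 2 * 9 = 18.
A tree on 7 vertices has 6 edges. This graph has 9 edges (3 extra). Not a tree.
Number of triangles = 1.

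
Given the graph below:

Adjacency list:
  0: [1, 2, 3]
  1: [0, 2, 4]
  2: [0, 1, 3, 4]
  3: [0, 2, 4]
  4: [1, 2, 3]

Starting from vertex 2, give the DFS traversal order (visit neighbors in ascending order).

DFS from vertex 2 (neighbors processed in ascending order):
Visit order: 2, 0, 1, 4, 3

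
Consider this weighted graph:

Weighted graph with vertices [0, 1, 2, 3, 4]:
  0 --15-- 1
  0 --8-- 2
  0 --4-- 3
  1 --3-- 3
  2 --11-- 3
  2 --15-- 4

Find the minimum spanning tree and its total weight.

Applying Kruskal's algorithm (sort edges by weight, add if no cycle):
  Add (1,3) w=3
  Add (0,3) w=4
  Add (0,2) w=8
  Skip (2,3) w=11 (creates cycle)
  Skip (0,1) w=15 (creates cycle)
  Add (2,4) w=15
MST weight = 30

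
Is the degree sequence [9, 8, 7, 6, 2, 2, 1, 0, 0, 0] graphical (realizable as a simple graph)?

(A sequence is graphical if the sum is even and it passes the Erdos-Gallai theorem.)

Sum of degrees = 35. Sum is odd, so the sequence is NOT graphical.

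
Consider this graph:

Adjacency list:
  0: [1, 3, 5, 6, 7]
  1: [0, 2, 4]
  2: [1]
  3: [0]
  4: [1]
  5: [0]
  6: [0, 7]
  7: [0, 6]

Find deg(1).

Vertex 1 has neighbors [0, 2, 4], so deg(1) = 3.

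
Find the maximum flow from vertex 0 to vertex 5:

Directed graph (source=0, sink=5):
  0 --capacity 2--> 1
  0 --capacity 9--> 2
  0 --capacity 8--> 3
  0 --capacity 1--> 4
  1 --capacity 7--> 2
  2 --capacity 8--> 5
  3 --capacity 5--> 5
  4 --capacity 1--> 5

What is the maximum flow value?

Computing max flow:
  Flow on (0->2): 8/9
  Flow on (0->3): 5/8
  Flow on (0->4): 1/1
  Flow on (2->5): 8/8
  Flow on (3->5): 5/5
  Flow on (4->5): 1/1
Maximum flow = 14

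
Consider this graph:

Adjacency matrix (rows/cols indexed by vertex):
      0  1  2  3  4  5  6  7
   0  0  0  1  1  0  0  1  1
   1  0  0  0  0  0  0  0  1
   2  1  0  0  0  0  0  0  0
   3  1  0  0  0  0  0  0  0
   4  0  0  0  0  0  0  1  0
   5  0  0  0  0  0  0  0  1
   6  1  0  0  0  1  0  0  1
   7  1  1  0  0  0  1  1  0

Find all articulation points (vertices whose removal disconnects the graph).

An articulation point is a vertex whose removal disconnects the graph.
Articulation points: [0, 6, 7]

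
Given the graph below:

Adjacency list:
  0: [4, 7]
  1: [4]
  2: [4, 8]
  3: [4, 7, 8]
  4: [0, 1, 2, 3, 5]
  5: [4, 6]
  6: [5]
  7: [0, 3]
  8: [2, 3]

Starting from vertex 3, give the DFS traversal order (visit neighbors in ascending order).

DFS from vertex 3 (neighbors processed in ascending order):
Visit order: 3, 4, 0, 7, 1, 2, 8, 5, 6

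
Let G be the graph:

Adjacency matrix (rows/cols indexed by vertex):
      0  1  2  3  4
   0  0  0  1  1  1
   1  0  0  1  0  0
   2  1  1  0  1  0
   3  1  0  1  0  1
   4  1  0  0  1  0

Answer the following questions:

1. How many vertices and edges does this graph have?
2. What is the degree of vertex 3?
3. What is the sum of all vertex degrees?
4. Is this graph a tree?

Count: 5 vertices, 6 edges.
Vertex 3 has neighbors [0, 2, 4], degree = 3.
Handshaking lemma: 2 * 6 = 12.
A tree on 5 vertices has 4 edges. This graph has 6 edges (2 extra). Not a tree.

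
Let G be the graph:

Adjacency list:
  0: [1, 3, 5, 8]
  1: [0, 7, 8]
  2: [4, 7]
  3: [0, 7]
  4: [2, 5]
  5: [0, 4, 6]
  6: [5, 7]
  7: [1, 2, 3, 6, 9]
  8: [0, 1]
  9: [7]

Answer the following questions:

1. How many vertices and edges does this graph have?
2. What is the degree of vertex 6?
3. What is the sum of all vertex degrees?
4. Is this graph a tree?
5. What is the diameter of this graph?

Count: 10 vertices, 13 edges.
Vertex 6 has neighbors [5, 7], degree = 2.
Handshaking lemma: 2 * 13 = 26.
A tree on 10 vertices has 9 edges. This graph has 13 edges (4 extra). Not a tree.
Diameter (longest shortest path) = 3.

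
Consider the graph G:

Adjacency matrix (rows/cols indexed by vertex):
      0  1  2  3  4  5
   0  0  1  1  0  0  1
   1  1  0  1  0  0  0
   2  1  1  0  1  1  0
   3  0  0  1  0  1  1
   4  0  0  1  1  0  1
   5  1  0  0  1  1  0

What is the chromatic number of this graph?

The graph has a maximum clique of size 3 (lower bound on chromatic number).
A valid 3-coloring: {0: 1, 1: 2, 2: 0, 3: 1, 4: 2, 5: 0}.
Chromatic number = 3.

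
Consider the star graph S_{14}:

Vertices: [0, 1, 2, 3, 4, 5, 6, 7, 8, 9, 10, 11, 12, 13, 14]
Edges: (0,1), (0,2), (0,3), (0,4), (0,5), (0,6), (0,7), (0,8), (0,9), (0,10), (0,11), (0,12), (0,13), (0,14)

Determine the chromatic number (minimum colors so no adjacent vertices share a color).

S_{14} has one hub adjacent to 14 leaves; leaves are pairwise non-adjacent.
Color the hub 0 and every leaf 1.
Chromatic number = 2.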